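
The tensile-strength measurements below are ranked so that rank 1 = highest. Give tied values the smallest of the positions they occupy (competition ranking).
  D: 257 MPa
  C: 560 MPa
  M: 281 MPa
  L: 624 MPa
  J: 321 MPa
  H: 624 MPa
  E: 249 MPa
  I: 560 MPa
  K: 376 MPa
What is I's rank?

3

Sorted (descending): 624, 624, 560, 560, 376, 321, 281, 257, 249
The 2 values of 624 occupy positions 1–2 → each gets rank 1.
The 2 values of 560 occupy positions 3–4 → each gets rank 3.
I has value 560 MPa → rank 3.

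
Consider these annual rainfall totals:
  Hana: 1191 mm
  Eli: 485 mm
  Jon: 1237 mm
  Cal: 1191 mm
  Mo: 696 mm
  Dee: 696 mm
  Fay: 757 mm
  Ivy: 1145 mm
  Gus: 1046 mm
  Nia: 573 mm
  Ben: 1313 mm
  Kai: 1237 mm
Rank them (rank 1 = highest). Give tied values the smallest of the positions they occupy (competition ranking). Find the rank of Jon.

Sorted (descending): 1313, 1237, 1237, 1191, 1191, 1145, 1046, 757, 696, 696, 573, 485
The 2 values of 1237 occupy positions 2–3 → each gets rank 2.
The 2 values of 1191 occupy positions 4–5 → each gets rank 4.
The 2 values of 696 occupy positions 9–10 → each gets rank 9.
Jon has value 1237 mm → rank 2.

2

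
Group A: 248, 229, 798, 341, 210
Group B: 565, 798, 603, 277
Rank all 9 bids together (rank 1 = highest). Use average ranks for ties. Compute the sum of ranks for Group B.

Sorted (descending): 798, 798, 603, 565, 341, 277, 248, 229, 210
The 2 values of 798 occupy positions 1–2 → average rank (1+2)/2 = 1.5.
Group B values → pooled ranks: 565→4, 798→1.5, 603→3, 277→6
Rank sum = 4 + 1.5 + 3 + 6 = 14.5

14.5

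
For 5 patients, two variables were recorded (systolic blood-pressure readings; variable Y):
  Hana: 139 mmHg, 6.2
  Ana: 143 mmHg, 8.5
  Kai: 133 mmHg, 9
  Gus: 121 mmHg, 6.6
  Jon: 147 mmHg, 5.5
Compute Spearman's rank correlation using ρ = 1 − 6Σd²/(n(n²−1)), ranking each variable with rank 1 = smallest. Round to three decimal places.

-0.500

Ranks of variable 1: 3, 4, 2, 1, 5
Ranks of variable 2: 2, 4, 5, 3, 1
d = r₁ − r₂: 1, 0, -3, -2, 4
d²: 1, 0, 9, 4, 16; Σd² = 30
ρ = 1 − 6·30/(5·24) = 1 − 180/120 = -0.500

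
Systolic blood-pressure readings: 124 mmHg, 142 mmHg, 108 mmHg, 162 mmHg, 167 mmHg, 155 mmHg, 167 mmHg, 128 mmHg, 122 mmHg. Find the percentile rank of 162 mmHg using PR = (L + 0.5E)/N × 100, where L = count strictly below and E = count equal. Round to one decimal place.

72.2

N = 9.
Strictly below 162: 6. Equal to 162: 1.
PR = (6 + 0.5·1)/9 × 100 = 72.2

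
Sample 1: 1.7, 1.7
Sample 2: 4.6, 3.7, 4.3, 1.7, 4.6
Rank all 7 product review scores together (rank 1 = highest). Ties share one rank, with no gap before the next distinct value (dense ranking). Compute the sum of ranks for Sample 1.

8

Sorted (descending): 4.6, 4.6, 4.3, 3.7, 1.7, 1.7, 1.7
The 2 values of 4.6 share dense rank 1.
The 3 values of 1.7 share dense rank 4.
Remaining distinct values take the next consecutive integers.
Sample 1 values → pooled ranks: 1.7→4, 1.7→4
Rank sum = 4 + 4 = 8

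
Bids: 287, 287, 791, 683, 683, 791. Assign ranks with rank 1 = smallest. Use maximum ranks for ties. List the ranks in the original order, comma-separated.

Sorted (ascending): 287, 287, 683, 683, 791, 791
The 2 values of 287 occupy positions 1–2 → each gets rank 2.
The 2 values of 683 occupy positions 3–4 → each gets rank 4.
The 2 values of 791 occupy positions 5–6 → each gets rank 6.

2, 2, 6, 4, 4, 6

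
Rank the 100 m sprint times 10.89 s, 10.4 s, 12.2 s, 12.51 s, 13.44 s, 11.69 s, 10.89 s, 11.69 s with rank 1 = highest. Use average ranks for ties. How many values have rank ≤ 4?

Sorted (descending): 13.44, 12.51, 12.2, 11.69, 11.69, 10.89, 10.89, 10.4
The 2 values of 11.69 occupy positions 4–5 → average rank (4+5)/2 = 4.5.
The 2 values of 10.89 occupy positions 6–7 → average rank (6+7)/2 = 6.5.
Ranks ≤ 4: {1, 2, 3} → 3 values.

3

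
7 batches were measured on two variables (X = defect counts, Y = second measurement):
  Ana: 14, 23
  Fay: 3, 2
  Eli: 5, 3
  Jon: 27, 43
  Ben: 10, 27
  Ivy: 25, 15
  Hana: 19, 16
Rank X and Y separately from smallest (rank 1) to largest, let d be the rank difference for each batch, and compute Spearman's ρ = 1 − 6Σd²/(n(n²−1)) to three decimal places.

Ranks of variable 1: 4, 1, 2, 7, 3, 6, 5
Ranks of variable 2: 5, 1, 2, 7, 6, 3, 4
d = r₁ − r₂: -1, 0, 0, 0, -3, 3, 1
d²: 1, 0, 0, 0, 9, 9, 1; Σd² = 20
ρ = 1 − 6·20/(7·48) = 1 − 120/336 = 0.643

0.643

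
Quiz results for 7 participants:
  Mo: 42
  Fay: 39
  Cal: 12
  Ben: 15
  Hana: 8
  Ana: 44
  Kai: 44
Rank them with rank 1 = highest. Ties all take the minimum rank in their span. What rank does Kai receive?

Sorted (descending): 44, 44, 42, 39, 15, 12, 8
The 2 values of 44 occupy positions 1–2 → each gets rank 1.
Kai has value 44 → rank 1.

1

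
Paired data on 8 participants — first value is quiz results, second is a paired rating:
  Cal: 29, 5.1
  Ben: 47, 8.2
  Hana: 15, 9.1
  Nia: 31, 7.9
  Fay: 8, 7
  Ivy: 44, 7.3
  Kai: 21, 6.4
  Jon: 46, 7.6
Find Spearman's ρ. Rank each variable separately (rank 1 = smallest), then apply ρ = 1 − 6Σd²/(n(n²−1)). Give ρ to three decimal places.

0.286

Ranks of variable 1: 4, 8, 2, 5, 1, 6, 3, 7
Ranks of variable 2: 1, 7, 8, 6, 3, 4, 2, 5
d = r₁ − r₂: 3, 1, -6, -1, -2, 2, 1, 2
d²: 9, 1, 36, 1, 4, 4, 1, 4; Σd² = 60
ρ = 1 − 6·60/(8·63) = 1 − 360/504 = 0.286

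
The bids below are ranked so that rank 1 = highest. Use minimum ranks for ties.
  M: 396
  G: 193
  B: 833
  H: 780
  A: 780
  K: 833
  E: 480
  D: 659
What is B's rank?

Sorted (descending): 833, 833, 780, 780, 659, 480, 396, 193
The 2 values of 833 occupy positions 1–2 → each gets rank 1.
The 2 values of 780 occupy positions 3–4 → each gets rank 3.
B has value 833 → rank 1.

1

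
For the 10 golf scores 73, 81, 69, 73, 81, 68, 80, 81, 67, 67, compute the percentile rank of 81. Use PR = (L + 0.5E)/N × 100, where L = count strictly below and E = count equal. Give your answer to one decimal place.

85.0

N = 10.
Strictly below 81: 7. Equal to 81: 3.
PR = (7 + 0.5·3)/10 × 100 = 85.0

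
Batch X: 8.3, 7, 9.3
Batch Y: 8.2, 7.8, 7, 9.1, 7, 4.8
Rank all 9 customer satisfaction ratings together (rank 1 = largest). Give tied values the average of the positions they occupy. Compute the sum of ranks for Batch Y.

34

Sorted (descending): 9.3, 9.1, 8.3, 8.2, 7.8, 7, 7, 7, 4.8
The 3 values of 7 occupy positions 6–8 → average rank 7.
Batch Y values → pooled ranks: 8.2→4, 7.8→5, 7→7, 9.1→2, 7→7, 4.8→9
Rank sum = 4 + 5 + 7 + 2 + 7 + 9 = 34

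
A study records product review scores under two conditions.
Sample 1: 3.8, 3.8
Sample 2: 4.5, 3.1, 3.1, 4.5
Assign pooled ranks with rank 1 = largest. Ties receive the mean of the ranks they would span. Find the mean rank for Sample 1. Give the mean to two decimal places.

Sorted (descending): 4.5, 4.5, 3.8, 3.8, 3.1, 3.1
The 2 values of 4.5 occupy positions 1–2 → average rank (1+2)/2 = 1.5.
The 2 values of 3.8 occupy positions 3–4 → average rank (3+4)/2 = 3.5.
The 2 values of 3.1 occupy positions 5–6 → average rank (5+6)/2 = 5.5.
Sample 1 values → pooled ranks: 3.8→3.5, 3.8→3.5
Mean rank = (3.5 + 3.5) / 2 = 3.50

3.50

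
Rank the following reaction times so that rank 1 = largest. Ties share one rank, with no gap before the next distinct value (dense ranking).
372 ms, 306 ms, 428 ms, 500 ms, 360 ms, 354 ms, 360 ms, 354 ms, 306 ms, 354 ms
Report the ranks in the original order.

3, 6, 2, 1, 4, 5, 4, 5, 6, 5

Sorted (descending): 500, 428, 372, 360, 360, 354, 354, 354, 306, 306
The 2 values of 360 share dense rank 4.
The 3 values of 354 share dense rank 5.
The 2 values of 306 share dense rank 6.
Remaining distinct values take the next consecutive integers.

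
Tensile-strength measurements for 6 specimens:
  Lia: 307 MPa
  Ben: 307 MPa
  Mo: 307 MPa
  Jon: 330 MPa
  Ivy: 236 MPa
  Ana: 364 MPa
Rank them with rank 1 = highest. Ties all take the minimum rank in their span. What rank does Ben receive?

Sorted (descending): 364, 330, 307, 307, 307, 236
The 3 values of 307 occupy positions 3–5 → each gets rank 3.
Ben has value 307 MPa → rank 3.

3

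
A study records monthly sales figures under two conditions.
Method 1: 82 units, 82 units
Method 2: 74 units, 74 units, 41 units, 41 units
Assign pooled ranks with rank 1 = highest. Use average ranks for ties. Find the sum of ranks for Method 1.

Sorted (descending): 82, 82, 74, 74, 41, 41
The 2 values of 82 occupy positions 1–2 → average rank (1+2)/2 = 1.5.
The 2 values of 74 occupy positions 3–4 → average rank (3+4)/2 = 3.5.
The 2 values of 41 occupy positions 5–6 → average rank (5+6)/2 = 5.5.
Method 1 values → pooled ranks: 82→1.5, 82→1.5
Rank sum = 1.5 + 1.5 = 3

3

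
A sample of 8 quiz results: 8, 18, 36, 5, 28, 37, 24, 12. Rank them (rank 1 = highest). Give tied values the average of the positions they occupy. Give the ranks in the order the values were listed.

Sorted (descending): 37, 36, 28, 24, 18, 12, 8, 5
No ties — each value takes its position as its rank.

7, 5, 2, 8, 3, 1, 4, 6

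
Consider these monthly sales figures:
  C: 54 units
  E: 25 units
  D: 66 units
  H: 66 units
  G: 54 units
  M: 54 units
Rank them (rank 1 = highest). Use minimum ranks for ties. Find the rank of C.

Sorted (descending): 66, 66, 54, 54, 54, 25
The 2 values of 66 occupy positions 1–2 → each gets rank 1.
The 3 values of 54 occupy positions 3–5 → each gets rank 3.
C has value 54 units → rank 3.

3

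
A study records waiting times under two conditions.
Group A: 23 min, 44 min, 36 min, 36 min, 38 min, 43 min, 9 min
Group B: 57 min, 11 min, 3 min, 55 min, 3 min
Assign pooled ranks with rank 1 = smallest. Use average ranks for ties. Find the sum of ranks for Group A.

Sorted (ascending): 3, 3, 9, 11, 23, 36, 36, 38, 43, 44, 55, 57
The 2 values of 3 occupy positions 1–2 → average rank (1+2)/2 = 1.5.
The 2 values of 36 occupy positions 6–7 → average rank (6+7)/2 = 6.5.
Group A values → pooled ranks: 23→5, 44→10, 36→6.5, 36→6.5, 38→8, 43→9, 9→3
Rank sum = 5 + 10 + 6.5 + 6.5 + 8 + 9 + 3 = 48

48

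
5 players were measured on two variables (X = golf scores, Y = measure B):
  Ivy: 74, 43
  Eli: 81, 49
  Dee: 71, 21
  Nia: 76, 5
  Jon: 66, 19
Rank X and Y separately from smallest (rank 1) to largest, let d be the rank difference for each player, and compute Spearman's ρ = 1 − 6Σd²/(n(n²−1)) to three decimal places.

Ranks of variable 1: 3, 5, 2, 4, 1
Ranks of variable 2: 4, 5, 3, 1, 2
d = r₁ − r₂: -1, 0, -1, 3, -1
d²: 1, 0, 1, 9, 1; Σd² = 12
ρ = 1 − 6·12/(5·24) = 1 − 72/120 = 0.400

0.400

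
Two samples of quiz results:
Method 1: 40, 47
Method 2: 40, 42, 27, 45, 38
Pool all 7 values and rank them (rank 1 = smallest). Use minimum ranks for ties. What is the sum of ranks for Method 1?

Sorted (ascending): 27, 38, 40, 40, 42, 45, 47
The 2 values of 40 occupy positions 3–4 → each gets rank 3.
Method 1 values → pooled ranks: 40→3, 47→7
Rank sum = 3 + 7 = 10

10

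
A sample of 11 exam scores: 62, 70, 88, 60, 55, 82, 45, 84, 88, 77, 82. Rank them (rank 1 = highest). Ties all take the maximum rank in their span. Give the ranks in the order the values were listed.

8, 7, 2, 9, 10, 5, 11, 3, 2, 6, 5

Sorted (descending): 88, 88, 84, 82, 82, 77, 70, 62, 60, 55, 45
The 2 values of 88 occupy positions 1–2 → each gets rank 2.
The 2 values of 82 occupy positions 4–5 → each gets rank 5.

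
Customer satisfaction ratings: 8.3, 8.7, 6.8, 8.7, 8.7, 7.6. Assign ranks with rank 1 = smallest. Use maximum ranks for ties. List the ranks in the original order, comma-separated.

3, 6, 1, 6, 6, 2

Sorted (ascending): 6.8, 7.6, 8.3, 8.7, 8.7, 8.7
The 3 values of 8.7 occupy positions 4–6 → each gets rank 6.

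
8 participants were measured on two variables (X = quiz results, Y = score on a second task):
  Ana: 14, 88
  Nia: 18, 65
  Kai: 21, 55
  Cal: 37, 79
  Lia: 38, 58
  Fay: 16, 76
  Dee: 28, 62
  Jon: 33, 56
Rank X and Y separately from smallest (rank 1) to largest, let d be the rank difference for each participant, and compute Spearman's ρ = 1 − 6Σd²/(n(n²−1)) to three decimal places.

-0.429

Ranks of variable 1: 1, 3, 4, 7, 8, 2, 5, 6
Ranks of variable 2: 8, 5, 1, 7, 3, 6, 4, 2
d = r₁ − r₂: -7, -2, 3, 0, 5, -4, 1, 4
d²: 49, 4, 9, 0, 25, 16, 1, 16; Σd² = 120
ρ = 1 − 6·120/(8·63) = 1 − 720/504 = -0.429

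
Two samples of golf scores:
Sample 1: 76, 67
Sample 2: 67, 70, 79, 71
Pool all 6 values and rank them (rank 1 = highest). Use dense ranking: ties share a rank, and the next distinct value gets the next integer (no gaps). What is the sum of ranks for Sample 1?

Sorted (descending): 79, 76, 71, 70, 67, 67
The 2 values of 67 share dense rank 5.
Remaining distinct values take the next consecutive integers.
Sample 1 values → pooled ranks: 76→2, 67→5
Rank sum = 2 + 5 = 7

7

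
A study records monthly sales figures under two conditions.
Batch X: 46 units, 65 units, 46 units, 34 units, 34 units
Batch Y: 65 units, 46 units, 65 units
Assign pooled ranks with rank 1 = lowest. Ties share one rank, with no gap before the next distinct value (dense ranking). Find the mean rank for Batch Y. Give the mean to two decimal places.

2.67

Sorted (ascending): 34, 34, 46, 46, 46, 65, 65, 65
The 2 values of 34 share dense rank 1.
The 3 values of 46 share dense rank 2.
The 3 values of 65 share dense rank 3.
Batch Y values → pooled ranks: 65→3, 46→2, 65→3
Mean rank = (3 + 2 + 3) / 3 = 2.67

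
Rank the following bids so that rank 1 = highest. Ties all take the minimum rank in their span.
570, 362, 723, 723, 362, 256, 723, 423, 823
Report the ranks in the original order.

Sorted (descending): 823, 723, 723, 723, 570, 423, 362, 362, 256
The 3 values of 723 occupy positions 2–4 → each gets rank 2.
The 2 values of 362 occupy positions 7–8 → each gets rank 7.

5, 7, 2, 2, 7, 9, 2, 6, 1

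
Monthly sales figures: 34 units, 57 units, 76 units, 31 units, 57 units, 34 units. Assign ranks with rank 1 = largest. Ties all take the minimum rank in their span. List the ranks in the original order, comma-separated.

Sorted (descending): 76, 57, 57, 34, 34, 31
The 2 values of 57 occupy positions 2–3 → each gets rank 2.
The 2 values of 34 occupy positions 4–5 → each gets rank 4.

4, 2, 1, 6, 2, 4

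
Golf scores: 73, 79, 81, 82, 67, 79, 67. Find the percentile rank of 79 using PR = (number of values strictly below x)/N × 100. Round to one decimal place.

N = 7.
Strictly below 79: 3. Equal to 79: 2.
PR = 3/7 × 100 = 42.9

42.9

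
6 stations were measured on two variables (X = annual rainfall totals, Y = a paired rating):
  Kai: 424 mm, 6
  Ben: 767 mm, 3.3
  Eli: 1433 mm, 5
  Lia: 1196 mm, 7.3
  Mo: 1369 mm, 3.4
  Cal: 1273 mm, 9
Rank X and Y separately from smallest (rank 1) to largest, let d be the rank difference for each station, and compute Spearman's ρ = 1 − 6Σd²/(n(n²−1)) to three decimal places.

Ranks of variable 1: 1, 2, 6, 3, 5, 4
Ranks of variable 2: 4, 1, 3, 5, 2, 6
d = r₁ − r₂: -3, 1, 3, -2, 3, -2
d²: 9, 1, 9, 4, 9, 4; Σd² = 36
ρ = 1 − 6·36/(6·35) = 1 − 216/210 = -0.029

-0.029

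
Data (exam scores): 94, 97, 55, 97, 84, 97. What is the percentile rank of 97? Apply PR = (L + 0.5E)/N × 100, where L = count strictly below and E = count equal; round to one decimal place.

75.0

N = 6.
Strictly below 97: 3. Equal to 97: 3.
PR = (3 + 0.5·3)/6 × 100 = 75.0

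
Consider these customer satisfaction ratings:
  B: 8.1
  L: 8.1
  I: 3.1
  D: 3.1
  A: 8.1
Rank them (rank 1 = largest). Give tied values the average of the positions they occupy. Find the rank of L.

Sorted (descending): 8.1, 8.1, 8.1, 3.1, 3.1
The 3 values of 8.1 occupy positions 1–3 → average rank 2.
The 2 values of 3.1 occupy positions 4–5 → average rank (4+5)/2 = 4.5.
L has value 8.1 → rank 2.

2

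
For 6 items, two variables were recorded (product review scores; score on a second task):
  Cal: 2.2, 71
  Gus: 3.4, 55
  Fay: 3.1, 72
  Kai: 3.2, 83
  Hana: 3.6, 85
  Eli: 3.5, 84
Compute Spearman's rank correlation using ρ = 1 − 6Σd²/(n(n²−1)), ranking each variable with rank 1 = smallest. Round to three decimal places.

Ranks of variable 1: 1, 4, 2, 3, 6, 5
Ranks of variable 2: 2, 1, 3, 4, 6, 5
d = r₁ − r₂: -1, 3, -1, -1, 0, 0
d²: 1, 9, 1, 1, 0, 0; Σd² = 12
ρ = 1 − 6·12/(6·35) = 1 − 72/210 = 0.657

0.657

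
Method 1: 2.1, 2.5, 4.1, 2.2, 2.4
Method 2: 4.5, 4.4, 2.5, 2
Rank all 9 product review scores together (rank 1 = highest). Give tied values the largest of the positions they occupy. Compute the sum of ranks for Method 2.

Sorted (descending): 4.5, 4.4, 4.1, 2.5, 2.5, 2.4, 2.2, 2.1, 2
The 2 values of 2.5 occupy positions 4–5 → each gets rank 5.
Method 2 values → pooled ranks: 4.5→1, 4.4→2, 2.5→5, 2→9
Rank sum = 1 + 2 + 5 + 9 = 17

17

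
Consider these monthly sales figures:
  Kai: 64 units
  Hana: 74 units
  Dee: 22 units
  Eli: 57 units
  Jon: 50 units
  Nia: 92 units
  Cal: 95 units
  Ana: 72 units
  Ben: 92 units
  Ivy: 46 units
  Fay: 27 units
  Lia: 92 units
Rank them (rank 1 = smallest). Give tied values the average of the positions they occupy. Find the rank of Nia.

10

Sorted (ascending): 22, 27, 46, 50, 57, 64, 72, 74, 92, 92, 92, 95
The 3 values of 92 occupy positions 9–11 → average rank 10.
Nia has value 92 units → rank 10.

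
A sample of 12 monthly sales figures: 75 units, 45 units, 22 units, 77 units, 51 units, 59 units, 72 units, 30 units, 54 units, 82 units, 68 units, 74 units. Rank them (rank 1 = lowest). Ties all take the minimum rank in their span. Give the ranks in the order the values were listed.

Sorted (ascending): 22, 30, 45, 51, 54, 59, 68, 72, 74, 75, 77, 82
No ties — each value takes its position as its rank.

10, 3, 1, 11, 4, 6, 8, 2, 5, 12, 7, 9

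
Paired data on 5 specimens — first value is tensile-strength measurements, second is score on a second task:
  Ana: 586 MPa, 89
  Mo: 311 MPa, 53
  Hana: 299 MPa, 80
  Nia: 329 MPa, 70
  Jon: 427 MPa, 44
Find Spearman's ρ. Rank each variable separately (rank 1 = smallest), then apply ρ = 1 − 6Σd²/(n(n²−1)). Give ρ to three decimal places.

Ranks of variable 1: 5, 2, 1, 3, 4
Ranks of variable 2: 5, 2, 4, 3, 1
d = r₁ − r₂: 0, 0, -3, 0, 3
d²: 0, 0, 9, 0, 9; Σd² = 18
ρ = 1 − 6·18/(5·24) = 1 − 108/120 = 0.100

0.100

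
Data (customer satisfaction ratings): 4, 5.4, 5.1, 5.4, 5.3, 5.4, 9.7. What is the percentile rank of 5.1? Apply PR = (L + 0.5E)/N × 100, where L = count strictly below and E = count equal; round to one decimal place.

21.4

N = 7.
Strictly below 5.1: 1. Equal to 5.1: 1.
PR = (1 + 0.5·1)/7 × 100 = 21.4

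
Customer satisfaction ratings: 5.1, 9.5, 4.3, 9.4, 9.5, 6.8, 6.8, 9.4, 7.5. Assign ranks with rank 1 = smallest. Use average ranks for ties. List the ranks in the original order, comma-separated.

2, 8.5, 1, 6.5, 8.5, 3.5, 3.5, 6.5, 5

Sorted (ascending): 4.3, 5.1, 6.8, 6.8, 7.5, 9.4, 9.4, 9.5, 9.5
The 2 values of 6.8 occupy positions 3–4 → average rank (3+4)/2 = 3.5.
The 2 values of 9.4 occupy positions 6–7 → average rank (6+7)/2 = 6.5.
The 2 values of 9.5 occupy positions 8–9 → average rank (8+9)/2 = 8.5.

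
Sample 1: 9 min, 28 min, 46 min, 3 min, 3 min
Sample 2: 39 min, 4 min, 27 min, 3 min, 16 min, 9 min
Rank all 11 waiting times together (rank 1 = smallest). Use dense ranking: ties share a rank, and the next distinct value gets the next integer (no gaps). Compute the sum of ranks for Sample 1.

19

Sorted (ascending): 3, 3, 3, 4, 9, 9, 16, 27, 28, 39, 46
The 3 values of 3 share dense rank 1.
The 2 values of 9 share dense rank 3.
Remaining distinct values take the next consecutive integers.
Sample 1 values → pooled ranks: 9→3, 28→6, 46→8, 3→1, 3→1
Rank sum = 3 + 6 + 8 + 1 + 1 = 19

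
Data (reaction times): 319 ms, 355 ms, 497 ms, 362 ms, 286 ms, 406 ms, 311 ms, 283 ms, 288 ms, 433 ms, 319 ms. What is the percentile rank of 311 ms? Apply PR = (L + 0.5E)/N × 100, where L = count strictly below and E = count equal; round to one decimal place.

31.8

N = 11.
Strictly below 311: 3. Equal to 311: 1.
PR = (3 + 0.5·1)/11 × 100 = 31.8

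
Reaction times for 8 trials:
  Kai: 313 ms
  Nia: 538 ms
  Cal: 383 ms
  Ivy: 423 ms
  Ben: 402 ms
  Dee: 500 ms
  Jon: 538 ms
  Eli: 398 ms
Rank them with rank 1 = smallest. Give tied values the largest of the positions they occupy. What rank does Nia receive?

Sorted (ascending): 313, 383, 398, 402, 423, 500, 538, 538
The 2 values of 538 occupy positions 7–8 → each gets rank 8.
Nia has value 538 ms → rank 8.

8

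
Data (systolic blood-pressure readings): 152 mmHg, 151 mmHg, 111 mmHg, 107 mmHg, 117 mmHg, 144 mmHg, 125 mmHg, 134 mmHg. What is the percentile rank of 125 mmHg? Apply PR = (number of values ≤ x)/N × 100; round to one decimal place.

N = 8.
Strictly below 125: 3. Equal to 125: 1.
PR = 4/8 × 100 = 50.0

50.0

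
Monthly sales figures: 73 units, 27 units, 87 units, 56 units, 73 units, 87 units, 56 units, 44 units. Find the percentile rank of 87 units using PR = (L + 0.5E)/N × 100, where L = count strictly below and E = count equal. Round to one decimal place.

N = 8.
Strictly below 87: 6. Equal to 87: 2.
PR = (6 + 0.5·2)/8 × 100 = 87.5

87.5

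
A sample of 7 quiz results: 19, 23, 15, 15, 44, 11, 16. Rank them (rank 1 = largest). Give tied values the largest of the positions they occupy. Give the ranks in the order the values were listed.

Sorted (descending): 44, 23, 19, 16, 15, 15, 11
The 2 values of 15 occupy positions 5–6 → each gets rank 6.

3, 2, 6, 6, 1, 7, 4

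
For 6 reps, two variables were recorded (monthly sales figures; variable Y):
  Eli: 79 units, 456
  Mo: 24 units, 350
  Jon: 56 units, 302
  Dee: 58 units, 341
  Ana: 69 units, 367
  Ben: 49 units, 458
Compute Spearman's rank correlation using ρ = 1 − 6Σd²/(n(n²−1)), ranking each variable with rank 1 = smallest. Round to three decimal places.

Ranks of variable 1: 6, 1, 3, 4, 5, 2
Ranks of variable 2: 5, 3, 1, 2, 4, 6
d = r₁ − r₂: 1, -2, 2, 2, 1, -4
d²: 1, 4, 4, 4, 1, 16; Σd² = 30
ρ = 1 − 6·30/(6·35) = 1 − 180/210 = 0.143

0.143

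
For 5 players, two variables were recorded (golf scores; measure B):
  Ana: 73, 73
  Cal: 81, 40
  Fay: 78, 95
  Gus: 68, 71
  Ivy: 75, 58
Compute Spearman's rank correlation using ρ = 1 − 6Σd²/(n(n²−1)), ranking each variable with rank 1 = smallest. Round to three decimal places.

Ranks of variable 1: 2, 5, 4, 1, 3
Ranks of variable 2: 4, 1, 5, 3, 2
d = r₁ − r₂: -2, 4, -1, -2, 1
d²: 4, 16, 1, 4, 1; Σd² = 26
ρ = 1 − 6·26/(5·24) = 1 − 156/120 = -0.300

-0.300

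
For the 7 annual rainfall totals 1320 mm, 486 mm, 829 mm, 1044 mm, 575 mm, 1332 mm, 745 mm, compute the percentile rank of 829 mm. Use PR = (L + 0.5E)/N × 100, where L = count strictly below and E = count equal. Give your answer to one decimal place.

50.0

N = 7.
Strictly below 829: 3. Equal to 829: 1.
PR = (3 + 0.5·1)/7 × 100 = 50.0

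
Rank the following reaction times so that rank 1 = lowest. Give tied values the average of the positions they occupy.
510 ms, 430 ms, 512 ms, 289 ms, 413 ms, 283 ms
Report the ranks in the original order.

5, 4, 6, 2, 3, 1

Sorted (ascending): 283, 289, 413, 430, 510, 512
No ties — each value takes its position as its rank.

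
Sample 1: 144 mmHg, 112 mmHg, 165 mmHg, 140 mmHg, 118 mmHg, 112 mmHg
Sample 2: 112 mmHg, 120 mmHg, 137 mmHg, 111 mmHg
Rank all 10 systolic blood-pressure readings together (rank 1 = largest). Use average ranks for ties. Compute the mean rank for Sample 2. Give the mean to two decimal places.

Sorted (descending): 165, 144, 140, 137, 120, 118, 112, 112, 112, 111
The 3 values of 112 occupy positions 7–9 → average rank 8.
Sample 2 values → pooled ranks: 112→8, 120→5, 137→4, 111→10
Mean rank = (8 + 5 + 4 + 10) / 4 = 6.75

6.75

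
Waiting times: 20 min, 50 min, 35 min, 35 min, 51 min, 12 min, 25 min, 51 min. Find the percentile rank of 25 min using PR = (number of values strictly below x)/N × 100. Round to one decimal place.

25.0

N = 8.
Strictly below 25: 2. Equal to 25: 1.
PR = 2/8 × 100 = 25.0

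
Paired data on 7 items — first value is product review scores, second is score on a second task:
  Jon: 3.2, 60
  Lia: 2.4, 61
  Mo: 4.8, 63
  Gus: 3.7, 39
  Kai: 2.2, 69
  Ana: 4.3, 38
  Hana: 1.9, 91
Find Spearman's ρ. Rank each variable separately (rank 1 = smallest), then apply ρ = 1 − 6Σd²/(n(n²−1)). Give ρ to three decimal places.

Ranks of variable 1: 4, 3, 7, 5, 2, 6, 1
Ranks of variable 2: 3, 4, 5, 2, 6, 1, 7
d = r₁ − r₂: 1, -1, 2, 3, -4, 5, -6
d²: 1, 1, 4, 9, 16, 25, 36; Σd² = 92
ρ = 1 − 6·92/(7·48) = 1 − 552/336 = -0.643

-0.643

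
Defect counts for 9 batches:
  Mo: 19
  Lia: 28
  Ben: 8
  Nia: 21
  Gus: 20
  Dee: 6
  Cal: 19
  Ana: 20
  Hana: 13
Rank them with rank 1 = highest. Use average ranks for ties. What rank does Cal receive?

5.5

Sorted (descending): 28, 21, 20, 20, 19, 19, 13, 8, 6
The 2 values of 20 occupy positions 3–4 → average rank (3+4)/2 = 3.5.
The 2 values of 19 occupy positions 5–6 → average rank (5+6)/2 = 5.5.
Cal has value 19 → rank 5.5.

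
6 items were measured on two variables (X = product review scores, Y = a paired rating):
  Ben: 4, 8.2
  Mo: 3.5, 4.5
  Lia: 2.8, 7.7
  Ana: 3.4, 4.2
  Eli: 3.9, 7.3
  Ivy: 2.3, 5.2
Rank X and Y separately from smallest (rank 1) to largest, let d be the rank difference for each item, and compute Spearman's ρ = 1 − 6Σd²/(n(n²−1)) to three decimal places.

0.371

Ranks of variable 1: 6, 4, 2, 3, 5, 1
Ranks of variable 2: 6, 2, 5, 1, 4, 3
d = r₁ − r₂: 0, 2, -3, 2, 1, -2
d²: 0, 4, 9, 4, 1, 4; Σd² = 22
ρ = 1 − 6·22/(6·35) = 1 − 132/210 = 0.371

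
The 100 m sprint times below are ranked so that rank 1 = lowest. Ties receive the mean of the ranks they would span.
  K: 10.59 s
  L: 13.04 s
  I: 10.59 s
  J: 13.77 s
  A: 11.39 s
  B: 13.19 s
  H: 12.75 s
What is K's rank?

1.5

Sorted (ascending): 10.59, 10.59, 11.39, 12.75, 13.04, 13.19, 13.77
The 2 values of 10.59 occupy positions 1–2 → average rank (1+2)/2 = 1.5.
K has value 10.59 s → rank 1.5.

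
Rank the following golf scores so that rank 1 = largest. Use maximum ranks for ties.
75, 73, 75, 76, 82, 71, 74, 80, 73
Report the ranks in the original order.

5, 8, 5, 3, 1, 9, 6, 2, 8

Sorted (descending): 82, 80, 76, 75, 75, 74, 73, 73, 71
The 2 values of 75 occupy positions 4–5 → each gets rank 5.
The 2 values of 73 occupy positions 7–8 → each gets rank 8.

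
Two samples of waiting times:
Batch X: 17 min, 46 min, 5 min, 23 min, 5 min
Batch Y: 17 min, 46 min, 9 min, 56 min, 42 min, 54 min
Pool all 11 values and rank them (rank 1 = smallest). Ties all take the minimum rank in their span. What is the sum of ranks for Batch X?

20

Sorted (ascending): 5, 5, 9, 17, 17, 23, 42, 46, 46, 54, 56
The 2 values of 5 occupy positions 1–2 → each gets rank 1.
The 2 values of 17 occupy positions 4–5 → each gets rank 4.
The 2 values of 46 occupy positions 8–9 → each gets rank 8.
Batch X values → pooled ranks: 17→4, 46→8, 5→1, 23→6, 5→1
Rank sum = 4 + 8 + 1 + 6 + 1 = 20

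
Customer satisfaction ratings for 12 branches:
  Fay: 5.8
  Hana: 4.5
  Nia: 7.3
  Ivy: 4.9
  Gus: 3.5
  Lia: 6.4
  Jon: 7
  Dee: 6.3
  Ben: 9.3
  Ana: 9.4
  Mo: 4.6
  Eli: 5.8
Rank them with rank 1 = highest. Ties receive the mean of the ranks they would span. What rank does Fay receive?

Sorted (descending): 9.4, 9.3, 7.3, 7, 6.4, 6.3, 5.8, 5.8, 4.9, 4.6, 4.5, 3.5
The 2 values of 5.8 occupy positions 7–8 → average rank (7+8)/2 = 7.5.
Fay has value 5.8 → rank 7.5.

7.5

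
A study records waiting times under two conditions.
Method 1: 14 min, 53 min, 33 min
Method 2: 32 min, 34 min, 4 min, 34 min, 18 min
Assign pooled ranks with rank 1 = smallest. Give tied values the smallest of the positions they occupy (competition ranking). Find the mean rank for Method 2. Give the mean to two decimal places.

Sorted (ascending): 4, 14, 18, 32, 33, 34, 34, 53
The 2 values of 34 occupy positions 6–7 → each gets rank 6.
Method 2 values → pooled ranks: 32→4, 34→6, 4→1, 34→6, 18→3
Mean rank = (4 + 6 + 1 + 6 + 3) / 5 = 4.00

4.00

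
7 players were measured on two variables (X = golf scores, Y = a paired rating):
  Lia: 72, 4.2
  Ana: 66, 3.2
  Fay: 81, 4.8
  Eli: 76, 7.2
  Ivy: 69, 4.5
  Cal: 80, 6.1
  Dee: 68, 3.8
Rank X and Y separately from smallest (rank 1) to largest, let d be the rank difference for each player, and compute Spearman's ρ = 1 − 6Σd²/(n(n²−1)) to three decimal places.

Ranks of variable 1: 4, 1, 7, 5, 3, 6, 2
Ranks of variable 2: 3, 1, 5, 7, 4, 6, 2
d = r₁ − r₂: 1, 0, 2, -2, -1, 0, 0
d²: 1, 0, 4, 4, 1, 0, 0; Σd² = 10
ρ = 1 − 6·10/(7·48) = 1 − 60/336 = 0.821

0.821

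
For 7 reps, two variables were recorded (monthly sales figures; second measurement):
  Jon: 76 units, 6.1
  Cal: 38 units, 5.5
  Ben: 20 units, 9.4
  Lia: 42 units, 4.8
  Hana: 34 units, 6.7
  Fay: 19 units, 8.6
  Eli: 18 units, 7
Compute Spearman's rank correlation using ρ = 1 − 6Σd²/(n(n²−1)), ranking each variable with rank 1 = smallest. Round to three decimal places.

-0.750

Ranks of variable 1: 7, 5, 3, 6, 4, 2, 1
Ranks of variable 2: 3, 2, 7, 1, 4, 6, 5
d = r₁ − r₂: 4, 3, -4, 5, 0, -4, -4
d²: 16, 9, 16, 25, 0, 16, 16; Σd² = 98
ρ = 1 − 6·98/(7·48) = 1 − 588/336 = -0.750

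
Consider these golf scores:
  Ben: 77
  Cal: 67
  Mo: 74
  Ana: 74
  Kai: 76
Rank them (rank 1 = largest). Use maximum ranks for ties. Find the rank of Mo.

4

Sorted (descending): 77, 76, 74, 74, 67
The 2 values of 74 occupy positions 3–4 → each gets rank 4.
Mo has value 74 → rank 4.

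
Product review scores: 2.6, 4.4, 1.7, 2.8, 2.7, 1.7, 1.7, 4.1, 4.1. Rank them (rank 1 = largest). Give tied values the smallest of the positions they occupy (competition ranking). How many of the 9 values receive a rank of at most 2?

3

Sorted (descending): 4.4, 4.1, 4.1, 2.8, 2.7, 2.6, 1.7, 1.7, 1.7
The 2 values of 4.1 occupy positions 2–3 → each gets rank 2.
The 3 values of 1.7 occupy positions 7–9 → each gets rank 7.
Ranks ≤ 2: {1, 2, 2} → 3 values.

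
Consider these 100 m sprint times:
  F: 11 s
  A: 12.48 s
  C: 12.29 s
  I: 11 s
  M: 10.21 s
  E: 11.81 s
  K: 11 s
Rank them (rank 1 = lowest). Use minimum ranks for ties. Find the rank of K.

Sorted (ascending): 10.21, 11, 11, 11, 11.81, 12.29, 12.48
The 3 values of 11 occupy positions 2–4 → each gets rank 2.
K has value 11 s → rank 2.

2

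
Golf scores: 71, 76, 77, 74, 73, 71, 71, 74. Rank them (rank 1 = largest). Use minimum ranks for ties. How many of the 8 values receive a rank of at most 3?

4

Sorted (descending): 77, 76, 74, 74, 73, 71, 71, 71
The 2 values of 74 occupy positions 3–4 → each gets rank 3.
The 3 values of 71 occupy positions 6–8 → each gets rank 6.
Ranks ≤ 3: {1, 2, 3, 3} → 4 values.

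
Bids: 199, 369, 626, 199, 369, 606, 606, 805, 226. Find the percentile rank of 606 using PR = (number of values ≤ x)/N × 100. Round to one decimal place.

77.8

N = 9.
Strictly below 606: 5. Equal to 606: 2.
PR = 7/9 × 100 = 77.8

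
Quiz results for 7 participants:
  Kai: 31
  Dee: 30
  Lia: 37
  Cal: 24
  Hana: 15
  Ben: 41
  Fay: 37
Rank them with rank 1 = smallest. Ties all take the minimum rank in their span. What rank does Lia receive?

Sorted (ascending): 15, 24, 30, 31, 37, 37, 41
The 2 values of 37 occupy positions 5–6 → each gets rank 5.
Lia has value 37 → rank 5.

5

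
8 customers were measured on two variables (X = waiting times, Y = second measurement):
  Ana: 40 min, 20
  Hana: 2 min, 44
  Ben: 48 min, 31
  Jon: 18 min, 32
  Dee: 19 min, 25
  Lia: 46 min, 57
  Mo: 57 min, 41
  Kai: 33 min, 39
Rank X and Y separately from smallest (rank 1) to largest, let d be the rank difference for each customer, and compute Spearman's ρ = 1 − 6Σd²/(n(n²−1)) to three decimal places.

Ranks of variable 1: 5, 1, 7, 2, 3, 6, 8, 4
Ranks of variable 2: 1, 7, 3, 4, 2, 8, 6, 5
d = r₁ − r₂: 4, -6, 4, -2, 1, -2, 2, -1
d²: 16, 36, 16, 4, 1, 4, 4, 1; Σd² = 82
ρ = 1 − 6·82/(8·63) = 1 − 492/504 = 0.024

0.024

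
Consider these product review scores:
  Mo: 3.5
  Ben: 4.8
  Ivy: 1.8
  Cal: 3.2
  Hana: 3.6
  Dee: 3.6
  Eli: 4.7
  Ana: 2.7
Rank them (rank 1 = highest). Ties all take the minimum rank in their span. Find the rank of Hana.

3

Sorted (descending): 4.8, 4.7, 3.6, 3.6, 3.5, 3.2, 2.7, 1.8
The 2 values of 3.6 occupy positions 3–4 → each gets rank 3.
Hana has value 3.6 → rank 3.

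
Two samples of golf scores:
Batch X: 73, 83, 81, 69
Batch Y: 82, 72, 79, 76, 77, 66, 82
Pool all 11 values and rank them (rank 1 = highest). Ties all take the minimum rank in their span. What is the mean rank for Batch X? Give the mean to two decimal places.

Sorted (descending): 83, 82, 82, 81, 79, 77, 76, 73, 72, 69, 66
The 2 values of 82 occupy positions 2–3 → each gets rank 2.
Batch X values → pooled ranks: 73→8, 83→1, 81→4, 69→10
Mean rank = (8 + 1 + 4 + 10) / 4 = 5.75

5.75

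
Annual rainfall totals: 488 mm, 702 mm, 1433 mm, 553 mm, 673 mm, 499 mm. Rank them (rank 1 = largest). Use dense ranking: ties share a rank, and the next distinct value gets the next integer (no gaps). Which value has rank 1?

Sorted (descending): 1433, 702, 673, 553, 499, 488
No ties — each value takes its position as its rank.
Rank 1 → value 1433.

1433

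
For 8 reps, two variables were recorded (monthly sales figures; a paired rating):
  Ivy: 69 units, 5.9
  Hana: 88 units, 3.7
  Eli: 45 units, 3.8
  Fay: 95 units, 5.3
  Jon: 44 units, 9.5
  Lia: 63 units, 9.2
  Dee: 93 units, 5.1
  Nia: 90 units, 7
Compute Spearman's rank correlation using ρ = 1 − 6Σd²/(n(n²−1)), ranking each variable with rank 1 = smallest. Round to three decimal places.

Ranks of variable 1: 4, 5, 2, 8, 1, 3, 7, 6
Ranks of variable 2: 5, 1, 2, 4, 8, 7, 3, 6
d = r₁ − r₂: -1, 4, 0, 4, -7, -4, 4, 0
d²: 1, 16, 0, 16, 49, 16, 16, 0; Σd² = 114
ρ = 1 − 6·114/(8·63) = 1 − 684/504 = -0.357

-0.357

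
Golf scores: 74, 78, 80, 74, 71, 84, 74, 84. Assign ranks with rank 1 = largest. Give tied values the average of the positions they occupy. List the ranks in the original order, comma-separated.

6, 4, 3, 6, 8, 1.5, 6, 1.5

Sorted (descending): 84, 84, 80, 78, 74, 74, 74, 71
The 2 values of 84 occupy positions 1–2 → average rank (1+2)/2 = 1.5.
The 3 values of 74 occupy positions 5–7 → average rank 6.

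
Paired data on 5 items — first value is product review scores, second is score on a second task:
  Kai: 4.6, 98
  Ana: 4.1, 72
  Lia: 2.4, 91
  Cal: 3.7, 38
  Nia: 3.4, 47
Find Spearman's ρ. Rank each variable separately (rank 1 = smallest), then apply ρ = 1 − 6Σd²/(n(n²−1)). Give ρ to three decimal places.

Ranks of variable 1: 5, 4, 1, 3, 2
Ranks of variable 2: 5, 3, 4, 1, 2
d = r₁ − r₂: 0, 1, -3, 2, 0
d²: 0, 1, 9, 4, 0; Σd² = 14
ρ = 1 − 6·14/(5·24) = 1 − 84/120 = 0.300

0.300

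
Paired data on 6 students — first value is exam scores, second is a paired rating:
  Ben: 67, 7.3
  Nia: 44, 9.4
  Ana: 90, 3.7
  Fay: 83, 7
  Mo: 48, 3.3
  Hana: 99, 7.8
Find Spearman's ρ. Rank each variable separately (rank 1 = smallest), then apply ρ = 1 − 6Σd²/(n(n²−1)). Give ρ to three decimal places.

-0.086

Ranks of variable 1: 3, 1, 5, 4, 2, 6
Ranks of variable 2: 4, 6, 2, 3, 1, 5
d = r₁ − r₂: -1, -5, 3, 1, 1, 1
d²: 1, 25, 9, 1, 1, 1; Σd² = 38
ρ = 1 − 6·38/(6·35) = 1 − 228/210 = -0.086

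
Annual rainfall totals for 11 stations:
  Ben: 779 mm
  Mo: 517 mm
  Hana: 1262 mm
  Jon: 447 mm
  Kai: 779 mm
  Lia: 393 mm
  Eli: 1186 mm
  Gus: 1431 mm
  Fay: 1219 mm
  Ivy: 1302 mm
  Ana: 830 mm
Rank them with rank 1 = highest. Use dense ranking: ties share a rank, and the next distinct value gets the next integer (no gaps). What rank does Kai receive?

Sorted (descending): 1431, 1302, 1262, 1219, 1186, 830, 779, 779, 517, 447, 393
The 2 values of 779 share dense rank 7.
Remaining distinct values take the next consecutive integers.
Kai has value 779 mm → rank 7.

7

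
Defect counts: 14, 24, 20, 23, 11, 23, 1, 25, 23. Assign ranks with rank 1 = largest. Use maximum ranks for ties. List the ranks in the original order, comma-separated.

Sorted (descending): 25, 24, 23, 23, 23, 20, 14, 11, 1
The 3 values of 23 occupy positions 3–5 → each gets rank 5.

7, 2, 6, 5, 8, 5, 9, 1, 5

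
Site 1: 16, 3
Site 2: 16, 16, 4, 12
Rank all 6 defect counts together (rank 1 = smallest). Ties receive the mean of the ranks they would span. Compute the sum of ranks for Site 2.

Sorted (ascending): 3, 4, 12, 16, 16, 16
The 3 values of 16 occupy positions 4–6 → average rank 5.
Site 2 values → pooled ranks: 16→5, 16→5, 4→2, 12→3
Rank sum = 5 + 5 + 2 + 3 = 15

15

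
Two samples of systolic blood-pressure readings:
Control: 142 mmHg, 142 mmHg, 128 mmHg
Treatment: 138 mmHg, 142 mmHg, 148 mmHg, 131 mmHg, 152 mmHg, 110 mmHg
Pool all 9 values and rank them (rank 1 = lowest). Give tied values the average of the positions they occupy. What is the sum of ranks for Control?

14

Sorted (ascending): 110, 128, 131, 138, 142, 142, 142, 148, 152
The 3 values of 142 occupy positions 5–7 → average rank 6.
Control values → pooled ranks: 142→6, 142→6, 128→2
Rank sum = 6 + 6 + 2 = 14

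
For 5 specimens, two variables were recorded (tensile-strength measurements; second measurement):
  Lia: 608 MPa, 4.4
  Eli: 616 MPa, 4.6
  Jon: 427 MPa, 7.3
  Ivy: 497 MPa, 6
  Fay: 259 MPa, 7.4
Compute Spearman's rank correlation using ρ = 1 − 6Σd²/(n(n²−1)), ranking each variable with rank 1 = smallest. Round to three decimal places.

Ranks of variable 1: 4, 5, 2, 3, 1
Ranks of variable 2: 1, 2, 4, 3, 5
d = r₁ − r₂: 3, 3, -2, 0, -4
d²: 9, 9, 4, 0, 16; Σd² = 38
ρ = 1 − 6·38/(5·24) = 1 − 228/120 = -0.900

-0.900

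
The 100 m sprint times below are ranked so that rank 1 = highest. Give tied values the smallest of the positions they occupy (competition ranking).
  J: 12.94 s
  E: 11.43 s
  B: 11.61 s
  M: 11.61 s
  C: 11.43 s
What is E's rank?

4

Sorted (descending): 12.94, 11.61, 11.61, 11.43, 11.43
The 2 values of 11.61 occupy positions 2–3 → each gets rank 2.
The 2 values of 11.43 occupy positions 4–5 → each gets rank 4.
E has value 11.43 s → rank 4.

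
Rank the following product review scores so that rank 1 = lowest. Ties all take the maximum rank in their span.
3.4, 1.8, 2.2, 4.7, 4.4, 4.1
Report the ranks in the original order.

Sorted (ascending): 1.8, 2.2, 3.4, 4.1, 4.4, 4.7
No ties — each value takes its position as its rank.

3, 1, 2, 6, 5, 4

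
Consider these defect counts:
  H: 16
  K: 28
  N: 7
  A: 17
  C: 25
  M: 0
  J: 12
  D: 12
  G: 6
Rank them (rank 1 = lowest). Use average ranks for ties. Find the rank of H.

6

Sorted (ascending): 0, 6, 7, 12, 12, 16, 17, 25, 28
The 2 values of 12 occupy positions 4–5 → average rank (4+5)/2 = 4.5.
H has value 16 → rank 6.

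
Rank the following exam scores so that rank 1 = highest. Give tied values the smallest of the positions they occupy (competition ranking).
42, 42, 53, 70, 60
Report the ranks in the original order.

Sorted (descending): 70, 60, 53, 42, 42
The 2 values of 42 occupy positions 4–5 → each gets rank 4.

4, 4, 3, 1, 2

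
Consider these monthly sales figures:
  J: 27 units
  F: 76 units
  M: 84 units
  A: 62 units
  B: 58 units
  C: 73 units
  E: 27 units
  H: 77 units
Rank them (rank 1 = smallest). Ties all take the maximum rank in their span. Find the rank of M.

8

Sorted (ascending): 27, 27, 58, 62, 73, 76, 77, 84
The 2 values of 27 occupy positions 1–2 → each gets rank 2.
M has value 84 units → rank 8.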